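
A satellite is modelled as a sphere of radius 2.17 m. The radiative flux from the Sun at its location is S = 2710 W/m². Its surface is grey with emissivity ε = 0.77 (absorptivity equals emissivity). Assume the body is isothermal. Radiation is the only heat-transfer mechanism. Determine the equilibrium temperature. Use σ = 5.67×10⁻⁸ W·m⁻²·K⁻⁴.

T ≈ 331 K

At equilibrium, absorbed power = emitted power.
Absorbing cross-section = πr² = 14.79 m²; emitting surface = 4πr² = 59.17 m² (ratio 4).
εS·A_cross = εσ·A_surf·T⁴  ⇒  T⁴ = S/(4σ)   (ε cancels).
T⁴ = 2710/(4·5.67×10⁻⁸) = 1.195×10¹⁰ K⁴.
T = (1.195×10¹⁰)^(1/4).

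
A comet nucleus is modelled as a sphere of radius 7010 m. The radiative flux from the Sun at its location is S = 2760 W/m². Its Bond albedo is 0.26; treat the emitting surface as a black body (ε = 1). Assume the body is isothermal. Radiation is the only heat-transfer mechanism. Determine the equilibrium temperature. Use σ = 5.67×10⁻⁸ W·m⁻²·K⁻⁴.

T ≈ 308 K

At equilibrium, absorbed power = emitted power.
Absorbing cross-section = πr² = 1.544×10⁸ m²; emitting surface = 4πr² = 6.175×10⁸ m² (ratio 4).
(1−a)S·A_cross = εσ·A_surf·T⁴  ⇒  T⁴ = (1−a)S/(4σ).
T⁴ = 0.740·2760/(4·5.67×10⁻⁸) = 9.005×10⁹ K⁴.
T = (9.005×10⁹)^(1/4).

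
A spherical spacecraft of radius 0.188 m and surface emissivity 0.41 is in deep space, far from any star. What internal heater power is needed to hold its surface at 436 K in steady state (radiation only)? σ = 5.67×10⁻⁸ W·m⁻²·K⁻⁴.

P ≈ 373 W

P = εσ·4πr²·T⁴.
4πr² = 0.4441 m²; T⁴ = 3.614×10¹⁰ K⁴.
P = 0.41·5.67×10⁻⁸·0.4441·3.614×10¹⁰.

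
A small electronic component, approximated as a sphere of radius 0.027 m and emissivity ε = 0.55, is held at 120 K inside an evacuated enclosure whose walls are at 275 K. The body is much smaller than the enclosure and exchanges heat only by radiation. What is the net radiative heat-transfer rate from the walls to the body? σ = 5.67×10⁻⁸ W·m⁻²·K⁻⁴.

P_net ≈ 1.57 W

For a small grey body in a large enclosure: P_net = εσA(T_body⁴ − T_wall⁴).
A = 4πr² = 0.009161 m²; T_body⁴ − T_wall⁴ = 2.074×10⁸ − 5.719×10⁹ = -5.512×10⁹ K⁴.
|P_net| = 0.55·5.67×10⁻⁸·0.009161·5.512×10⁹.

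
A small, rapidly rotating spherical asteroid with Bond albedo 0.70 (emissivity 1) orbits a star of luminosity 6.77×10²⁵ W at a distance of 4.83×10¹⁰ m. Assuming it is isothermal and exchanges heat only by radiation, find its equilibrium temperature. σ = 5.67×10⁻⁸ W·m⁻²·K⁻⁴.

T ≈ 235 K

First find the stellar flux at distance d: S = L/(4πd²) = 6.77×10²⁵/(4π·(4.83×10¹⁰)²) = 2309 W/m².
For an isothermal sphere, absorbed (1−a)S·πr² = emitted σ·4πr²·T⁴, so T⁴ = (1−a)S/(4σ).
T⁴ = 0.300·2309/(4·5.67×10⁻⁸) = 3.055×10⁹ K⁴.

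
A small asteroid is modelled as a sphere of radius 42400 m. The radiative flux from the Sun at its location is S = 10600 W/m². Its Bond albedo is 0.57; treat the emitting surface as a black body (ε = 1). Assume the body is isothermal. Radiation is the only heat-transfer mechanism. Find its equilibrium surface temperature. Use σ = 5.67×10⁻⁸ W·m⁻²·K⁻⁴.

T ≈ 377 K

At equilibrium, absorbed power = emitted power.
Absorbing cross-section = πr² = 5.648×10⁹ m²; emitting surface = 4πr² = 2.259×10¹⁰ m² (ratio 4).
(1−a)S·A_cross = εσ·A_surf·T⁴  ⇒  T⁴ = (1−a)S/(4σ).
T⁴ = 0.430·10600/(4·5.67×10⁻⁸) = 2.010×10¹⁰ K⁴.
T = (2.010×10¹⁰)^(1/4).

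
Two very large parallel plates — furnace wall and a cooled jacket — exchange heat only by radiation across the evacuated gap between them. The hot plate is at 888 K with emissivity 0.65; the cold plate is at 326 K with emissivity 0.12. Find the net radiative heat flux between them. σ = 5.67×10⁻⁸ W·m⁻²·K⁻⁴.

For two infinite grey parallel plates, q = σ(T₁⁴ − T₂⁴)/(1/ε₁ + 1/ε₂ − 1).
T₁⁴ − T₂⁴ = 6.218×10¹¹ − 1.129×10¹⁰ = 6.105×10¹¹ K⁴.
1/ε₁ + 1/ε₂ − 1 = 1.538 + 8.333 − 1 = 8.872.
q = 5.67×10⁻⁸ × 6.105×10¹¹ / 8.872.

q ≈ 3900 W/m²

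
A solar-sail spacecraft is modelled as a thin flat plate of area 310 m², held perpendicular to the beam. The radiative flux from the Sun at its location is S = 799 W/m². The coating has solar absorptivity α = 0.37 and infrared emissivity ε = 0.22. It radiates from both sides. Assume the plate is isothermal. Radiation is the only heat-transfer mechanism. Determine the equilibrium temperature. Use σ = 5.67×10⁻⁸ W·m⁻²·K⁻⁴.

At equilibrium, absorbed power = emitted power.
Absorbing cross-section = A = 310.0 m²; emitting surface = 2A = 620.0 m² (ratio 2).
αS·A_cross = εσ·A_surf·T⁴  ⇒  T⁴ = αS/(ε·2σ).
T⁴ = 0.370·799/(0.22·2·5.67×10⁻⁸) = 1.185×10¹⁰ K⁴.
T = (1.185×10¹⁰)^(1/4).

T ≈ 330 K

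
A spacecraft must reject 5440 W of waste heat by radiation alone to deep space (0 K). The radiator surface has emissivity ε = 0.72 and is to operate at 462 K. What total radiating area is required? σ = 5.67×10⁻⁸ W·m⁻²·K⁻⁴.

A ≈ 2.92 m²

P = εσA T⁴ ⇒ A = P/(εσT⁴).
T⁴ = 4.556×10¹⁰ K⁴.
A = 5440/(0.72 × 5.67×10⁻⁸ × 4.556×10¹⁰).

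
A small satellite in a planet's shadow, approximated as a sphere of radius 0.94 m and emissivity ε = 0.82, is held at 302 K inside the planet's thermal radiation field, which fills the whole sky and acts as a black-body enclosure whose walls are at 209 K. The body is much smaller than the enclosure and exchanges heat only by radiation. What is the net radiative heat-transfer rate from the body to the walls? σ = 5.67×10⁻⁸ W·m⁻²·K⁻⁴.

P_net ≈ 3310 W

For a small grey body in a large enclosure: P_net = εσA(T_body⁴ − T_wall⁴).
A = 4πr² = 11.10 m²; T_body⁴ − T_wall⁴ = 8.318×10⁹ − 1.908×10⁹ = 6.410×10⁹ K⁴.
|P_net| = 0.82·5.67×10⁻⁸·11.10·6.410×10⁹.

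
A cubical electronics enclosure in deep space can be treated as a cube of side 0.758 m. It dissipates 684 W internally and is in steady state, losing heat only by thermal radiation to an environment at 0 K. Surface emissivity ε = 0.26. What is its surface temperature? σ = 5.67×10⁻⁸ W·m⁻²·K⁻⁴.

Steady state: internal power = radiated power, P = εσA T⁴.
Radiating area A = 6L² = 3.447 m².
T⁴ = P/(εσA) = 684/(0.26·5.67×10⁻⁸·3.447) = 1.346×10¹⁰ K⁴.
T = (1.346×10¹⁰)^(1/4).

T ≈ 341 K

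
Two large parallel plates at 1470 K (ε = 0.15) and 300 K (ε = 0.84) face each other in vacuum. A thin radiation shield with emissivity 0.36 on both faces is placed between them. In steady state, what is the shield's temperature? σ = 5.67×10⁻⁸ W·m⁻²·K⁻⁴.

T_s ≈ 1050 K

In steady state the net flux on the hot side equals that on the cold side.
σ(T₁⁴−T_s⁴)/D₁ = σ(T_s⁴−T₂⁴)/D₂, with D₁ = 1/ε₁+1/ε_s−1 = 8.444, D₂ = 1/ε_s+1/ε₂−1 = 2.968.
Solve for T_s⁴: T_s⁴ = (D₂·T₁⁴ + D₁·T₂⁴)/(D₁+D₂) = 1.220×10¹² K⁴.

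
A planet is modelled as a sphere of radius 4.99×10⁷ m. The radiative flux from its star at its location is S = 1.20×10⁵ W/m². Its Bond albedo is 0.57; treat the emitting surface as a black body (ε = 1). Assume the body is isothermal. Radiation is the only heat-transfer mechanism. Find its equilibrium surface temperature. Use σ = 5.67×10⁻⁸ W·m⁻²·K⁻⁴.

T ≈ 691 K

At equilibrium, absorbed power = emitted power.
Absorbing cross-section = πr² = 7.823×10¹⁵ m²; emitting surface = 4πr² = 3.129×10¹⁶ m² (ratio 4).
(1−a)S·A_cross = εσ·A_surf·T⁴  ⇒  T⁴ = (1−a)S/(4σ).
T⁴ = 0.430·1.20×10⁵/(4·5.67×10⁻⁸) = 2.275×10¹¹ K⁴.
T = (2.275×10¹¹)^(1/4).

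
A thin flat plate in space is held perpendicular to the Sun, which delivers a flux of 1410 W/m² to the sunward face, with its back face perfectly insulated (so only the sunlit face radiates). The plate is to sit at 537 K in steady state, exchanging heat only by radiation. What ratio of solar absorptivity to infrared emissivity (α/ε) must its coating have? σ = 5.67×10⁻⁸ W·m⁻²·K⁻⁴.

Balance: αS·A = εσ·1A·T⁴ ⇒ α/ε = σT⁴/S.
α/ε = 5.67×10⁻⁸·(537)⁴/1410 = 5.67×10⁻⁸·8.316×10¹⁰/1410.

α/ε ≈ 3.34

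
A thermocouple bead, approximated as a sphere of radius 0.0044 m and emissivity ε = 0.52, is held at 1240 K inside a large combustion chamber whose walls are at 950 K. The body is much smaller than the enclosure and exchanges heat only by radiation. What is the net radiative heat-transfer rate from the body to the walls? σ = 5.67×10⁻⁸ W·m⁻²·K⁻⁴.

For a small grey body in a large enclosure: P_net = εσA(T_body⁴ − T_wall⁴).
A = 4πr² = 2.433×10⁻⁴ m²; T_body⁴ − T_wall⁴ = 2.364×10¹² − 8.145×10¹¹ = 1.550×10¹² K⁴.
|P_net| = 0.52·5.67×10⁻⁸·2.433×10⁻⁴·1.550×10¹².

P_net ≈ 11.1 W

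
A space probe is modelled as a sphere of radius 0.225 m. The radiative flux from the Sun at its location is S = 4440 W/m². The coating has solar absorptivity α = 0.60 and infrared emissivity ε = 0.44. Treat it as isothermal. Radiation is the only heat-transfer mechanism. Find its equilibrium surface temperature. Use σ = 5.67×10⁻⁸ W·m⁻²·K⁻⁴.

T ≈ 404 K

At equilibrium, absorbed power = emitted power.
Absorbing cross-section = πr² = 0.1590 m²; emitting surface = 4πr² = 0.6362 m² (ratio 4).
αS·A_cross = εσ·A_surf·T⁴  ⇒  T⁴ = αS/(ε·4σ).
T⁴ = 0.600·4440/(0.44·4·5.67×10⁻⁸) = 2.670×10¹⁰ K⁴.
T = (2.670×10¹⁰)^(1/4).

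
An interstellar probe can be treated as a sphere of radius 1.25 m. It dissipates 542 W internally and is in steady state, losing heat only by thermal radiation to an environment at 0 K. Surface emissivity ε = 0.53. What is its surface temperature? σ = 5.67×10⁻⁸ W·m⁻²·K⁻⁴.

T ≈ 174 K

Steady state: internal power = radiated power, P = εσA T⁴.
Radiating area A = 4πr² = 19.63 m².
T⁴ = P/(εσA) = 542/(0.53·5.67×10⁻⁸·19.63) = 9.186×10⁸ K⁴.
T = (9.186×10⁸)^(1/4).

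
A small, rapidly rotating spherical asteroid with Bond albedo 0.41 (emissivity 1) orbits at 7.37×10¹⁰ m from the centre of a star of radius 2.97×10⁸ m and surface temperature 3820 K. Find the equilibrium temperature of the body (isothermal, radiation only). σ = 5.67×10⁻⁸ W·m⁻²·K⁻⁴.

T ≈ 150 K

The star's surface emits σT_*⁴; at distance d the flux is S = σT_*⁴(R_*/d)².
S = 5.67×10⁻⁸·(3820)⁴·(2.97×10⁸/7.37×10¹⁰)² = 196.1 W/m².
For an isothermal sphere T⁴ = (1−a)S/(4σ) = 5.101×10⁸ K⁴.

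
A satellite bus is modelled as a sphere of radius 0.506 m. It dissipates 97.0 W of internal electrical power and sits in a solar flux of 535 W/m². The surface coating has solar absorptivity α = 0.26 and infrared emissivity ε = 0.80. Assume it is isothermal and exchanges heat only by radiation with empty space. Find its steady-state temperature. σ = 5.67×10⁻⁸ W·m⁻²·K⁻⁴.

T ≈ 195 K

At steady state, absorbed solar power + internal power = radiated power.
Absorbed: α·S·A_cross = 0.26·535·0.8044 = 111.9 W (cross-section πr²).
Total input = 111.9 + 97.0 = 208.9 W.
Radiated: εσ·A_surf·T⁴ with A_surf = 4πr² = 3.217 m².
T⁴ = 208.9/(0.80·5.67×10⁻⁸·3.217) = 1.431×10⁹ K⁴.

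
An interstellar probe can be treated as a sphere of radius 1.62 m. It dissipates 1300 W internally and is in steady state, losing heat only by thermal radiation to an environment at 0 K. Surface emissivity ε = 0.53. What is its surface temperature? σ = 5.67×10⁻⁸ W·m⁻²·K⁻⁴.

Steady state: internal power = radiated power, P = εσA T⁴.
Radiating area A = 4πr² = 32.98 m².
T⁴ = P/(εσA) = 1300/(0.53·5.67×10⁻⁸·32.98) = 1.312×10⁹ K⁴.
T = (1.312×10⁹)^(1/4).

T ≈ 190 K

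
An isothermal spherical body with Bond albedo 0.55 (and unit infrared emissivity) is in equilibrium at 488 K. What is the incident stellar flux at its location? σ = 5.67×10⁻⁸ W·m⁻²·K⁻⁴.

S ≈ 28600 W/m²

(1−a)S·πr² = σ·4πr²·T⁴ ⇒ S = 4σT⁴/(1−a).
S = 4·5.67×10⁻⁸·5.671×10¹⁰/0.450.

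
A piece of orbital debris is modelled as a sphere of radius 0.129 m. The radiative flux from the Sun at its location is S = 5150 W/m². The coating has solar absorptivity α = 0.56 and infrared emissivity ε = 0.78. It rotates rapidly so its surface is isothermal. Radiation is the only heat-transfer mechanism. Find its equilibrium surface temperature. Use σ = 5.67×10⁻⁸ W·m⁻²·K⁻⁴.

T ≈ 357 K

At equilibrium, absorbed power = emitted power.
Absorbing cross-section = πr² = 0.05228 m²; emitting surface = 4πr² = 0.2091 m² (ratio 4).
αS·A_cross = εσ·A_surf·T⁴  ⇒  T⁴ = αS/(ε·4σ).
T⁴ = 0.560·5150/(0.78·4·5.67×10⁻⁸) = 1.630×10¹⁰ K⁴.
T = (1.630×10¹⁰)^(1/4).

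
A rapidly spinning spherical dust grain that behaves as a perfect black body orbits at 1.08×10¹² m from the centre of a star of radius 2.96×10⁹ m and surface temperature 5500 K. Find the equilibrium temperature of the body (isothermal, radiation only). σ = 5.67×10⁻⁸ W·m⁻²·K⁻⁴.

The star's surface emits σT_*⁴; at distance d the flux is S = σT_*⁴(R_*/d)².
S = 5.67×10⁻⁸·(5500)⁴·(2.96×10⁹/1.08×10¹²)² = 389.7 W/m².
For an isothermal sphere T⁴ = (1−a)S/(4σ) = 1.718×10⁹ K⁴.

T ≈ 204 K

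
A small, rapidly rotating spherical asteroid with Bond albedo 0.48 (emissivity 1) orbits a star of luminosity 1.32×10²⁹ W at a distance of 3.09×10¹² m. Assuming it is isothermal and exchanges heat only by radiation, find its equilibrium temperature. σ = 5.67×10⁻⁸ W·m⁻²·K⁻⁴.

First find the stellar flux at distance d: S = L/(4πd²) = 1.32×10²⁹/(4π·(3.09×10¹²)²) = 1100 W/m².
For an isothermal sphere, absorbed (1−a)S·πr² = emitted σ·4πr²·T⁴, so T⁴ = (1−a)S/(4σ).
T⁴ = 0.520·1100/(4·5.67×10⁻⁸) = 2.522×10⁹ K⁴.

T ≈ 224 K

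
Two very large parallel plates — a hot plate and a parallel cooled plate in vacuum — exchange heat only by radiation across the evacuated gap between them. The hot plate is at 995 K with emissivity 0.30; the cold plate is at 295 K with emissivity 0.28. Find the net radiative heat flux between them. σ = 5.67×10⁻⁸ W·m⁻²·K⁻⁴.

For two infinite grey parallel plates, q = σ(T₁⁴ − T₂⁴)/(1/ε₁ + 1/ε₂ − 1).
T₁⁴ − T₂⁴ = 9.801×10¹¹ − 7.573×10⁹ = 9.726×10¹¹ K⁴.
1/ε₁ + 1/ε₂ − 1 = 3.333 + 3.571 − 1 = 5.905.
q = 5.67×10⁻⁸ × 9.726×10¹¹ / 5.905.

q ≈ 9340 W/m²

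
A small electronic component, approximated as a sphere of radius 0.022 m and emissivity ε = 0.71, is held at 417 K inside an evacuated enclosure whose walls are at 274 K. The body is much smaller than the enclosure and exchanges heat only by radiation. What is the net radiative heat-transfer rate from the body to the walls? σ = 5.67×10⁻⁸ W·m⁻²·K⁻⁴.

For a small grey body in a large enclosure: P_net = εσA(T_body⁴ − T_wall⁴).
A = 4πr² = 0.006082 m²; T_body⁴ − T_wall⁴ = 3.024×10¹⁰ − 5.636×10⁹ = 2.460×10¹⁰ K⁴.
|P_net| = 0.71·5.67×10⁻⁸·0.006082·2.460×10¹⁰.

P_net ≈ 6.02 W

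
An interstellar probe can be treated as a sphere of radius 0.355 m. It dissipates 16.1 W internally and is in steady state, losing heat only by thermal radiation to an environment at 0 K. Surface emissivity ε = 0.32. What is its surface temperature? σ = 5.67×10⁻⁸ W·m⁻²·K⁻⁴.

Steady state: internal power = radiated power, P = εσA T⁴.
Radiating area A = 4πr² = 1.584 m².
T⁴ = P/(εσA) = 16.1/(0.32·5.67×10⁻⁸·1.584) = 5.603×10⁸ K⁴.
T = (5.603×10⁸)^(1/4).

T ≈ 154 K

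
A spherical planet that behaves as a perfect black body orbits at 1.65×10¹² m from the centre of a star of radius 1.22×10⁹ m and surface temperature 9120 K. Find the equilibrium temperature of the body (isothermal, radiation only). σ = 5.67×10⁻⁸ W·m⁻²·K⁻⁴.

The star's surface emits σT_*⁴; at distance d the flux is S = σT_*⁴(R_*/d)².
S = 5.67×10⁻⁸·(9120)⁴·(1.22×10⁹/1.65×10¹²)² = 214.4 W/m².
For an isothermal sphere T⁴ = (1−a)S/(4σ) = 9.455×10⁸ K⁴.

T ≈ 175 K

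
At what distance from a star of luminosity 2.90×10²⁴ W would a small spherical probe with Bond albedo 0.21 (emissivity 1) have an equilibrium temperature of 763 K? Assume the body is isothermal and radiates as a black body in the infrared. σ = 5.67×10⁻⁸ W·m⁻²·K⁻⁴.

For an isothermal black-emitting sphere, (1−a)S·πr² = σ·4πr²·T⁴ ⇒ S = 4σT⁴/(1−a).
S = 4·5.67×10⁻⁸·(763)⁴/0.790 = 97300 W/m².
Flux falls as S = L/(4πd²), so d = √(L/(4πS)) = √(2.90×10²⁴/(4π·97300)).

d ≈ 1.54×10⁹ m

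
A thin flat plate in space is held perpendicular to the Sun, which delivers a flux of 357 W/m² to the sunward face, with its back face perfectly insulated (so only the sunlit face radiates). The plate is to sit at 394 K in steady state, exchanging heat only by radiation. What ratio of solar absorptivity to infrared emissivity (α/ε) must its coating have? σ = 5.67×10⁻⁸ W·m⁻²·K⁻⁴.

α/ε ≈ 3.83

Balance: αS·A = εσ·1A·T⁴ ⇒ α/ε = σT⁴/S.
α/ε = 5.67×10⁻⁸·(394)⁴/357 = 5.67×10⁻⁸·2.410×10¹⁰/357.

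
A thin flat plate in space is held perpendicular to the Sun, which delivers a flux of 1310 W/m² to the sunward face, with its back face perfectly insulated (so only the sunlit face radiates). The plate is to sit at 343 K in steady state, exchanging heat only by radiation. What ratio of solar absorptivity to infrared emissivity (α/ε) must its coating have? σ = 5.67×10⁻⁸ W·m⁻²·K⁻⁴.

α/ε ≈ 0.599

Balance: αS·A = εσ·1A·T⁴ ⇒ α/ε = σT⁴/S.
α/ε = 5.67×10⁻⁸·(343)⁴/1310 = 5.67×10⁻⁸·1.384×10¹⁰/1310.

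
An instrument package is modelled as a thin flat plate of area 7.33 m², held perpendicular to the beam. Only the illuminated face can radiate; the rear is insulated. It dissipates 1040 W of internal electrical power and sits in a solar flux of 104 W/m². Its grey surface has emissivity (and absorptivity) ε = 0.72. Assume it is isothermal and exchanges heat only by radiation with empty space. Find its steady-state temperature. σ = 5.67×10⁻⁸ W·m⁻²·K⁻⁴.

T ≈ 270 K

At steady state, absorbed solar power + internal power = radiated power.
Absorbed: α·S·A_cross = 0.72·104·7.330 = 548.9 W (cross-section A).
Total input = 548.9 + 1040 = 1589 W.
Radiated: εσ·A_surf·T⁴ with A_surf = A = 7.330 m².
T⁴ = 1589/(0.72·5.67×10⁻⁸·7.330) = 5.310×10⁹ K⁴.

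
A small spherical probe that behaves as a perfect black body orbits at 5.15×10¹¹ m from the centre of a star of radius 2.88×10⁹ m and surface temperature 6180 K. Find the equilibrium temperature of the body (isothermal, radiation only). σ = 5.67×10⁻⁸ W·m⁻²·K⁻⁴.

T ≈ 327 K

The star's surface emits σT_*⁴; at distance d the flux is S = σT_*⁴(R_*/d)².
S = 5.67×10⁻⁸·(6180)⁴·(2.88×10⁹/5.15×10¹¹)² = 2586 W/m².
For an isothermal sphere T⁴ = (1−a)S/(4σ) = 1.140×10¹⁰ K⁴.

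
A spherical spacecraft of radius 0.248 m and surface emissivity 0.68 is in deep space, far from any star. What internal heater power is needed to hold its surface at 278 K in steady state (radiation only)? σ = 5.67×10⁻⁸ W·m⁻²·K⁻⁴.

P = εσ·4πr²·T⁴.
4πr² = 0.7729 m²; T⁴ = 5.973×10⁹ K⁴.
P = 0.68·5.67×10⁻⁸·0.7729·5.973×10⁹.

P ≈ 178 W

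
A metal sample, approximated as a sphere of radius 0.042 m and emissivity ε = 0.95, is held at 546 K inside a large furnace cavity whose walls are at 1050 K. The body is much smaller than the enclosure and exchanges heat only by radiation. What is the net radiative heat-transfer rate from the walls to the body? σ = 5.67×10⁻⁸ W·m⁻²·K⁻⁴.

P_net ≈ 1350 W

For a small grey body in a large enclosure: P_net = εσA(T_body⁴ − T_wall⁴).
A = 4πr² = 0.02217 m²; T_body⁴ − T_wall⁴ = 8.887×10¹⁰ − 1.216×10¹² = -1.127×10¹² K⁴.
|P_net| = 0.95·5.67×10⁻⁸·0.02217·1.127×10¹².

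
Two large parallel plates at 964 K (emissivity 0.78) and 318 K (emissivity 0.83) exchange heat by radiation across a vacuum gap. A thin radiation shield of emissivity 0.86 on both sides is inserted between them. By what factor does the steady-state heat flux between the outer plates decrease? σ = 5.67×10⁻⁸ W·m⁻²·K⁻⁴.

factor ≈ 1.89

Without shield: q₀ = σΔ(T⁴)/(1/ε₁+1/ε₂−1) with denominator 1.487.
With shield the two gaps are in series; the resistances add: (1/ε₁+1/ε_s−1)+(1/ε_s+1/ε₂−1) = 1.445+1.368 = 2.812.
Heat-flux ratio q₀/q = 2.812/1.487.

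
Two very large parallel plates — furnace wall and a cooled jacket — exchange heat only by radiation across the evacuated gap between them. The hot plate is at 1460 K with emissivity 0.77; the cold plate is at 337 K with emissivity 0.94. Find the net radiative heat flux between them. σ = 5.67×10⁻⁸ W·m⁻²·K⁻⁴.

For two infinite grey parallel plates, q = σ(T₁⁴ − T₂⁴)/(1/ε₁ + 1/ε₂ − 1).
T₁⁴ − T₂⁴ = 4.544×10¹² − 1.290×10¹⁰ = 4.531×10¹² K⁴.
1/ε₁ + 1/ε₂ − 1 = 1.299 + 1.064 − 1 = 1.363.
q = 5.67×10⁻⁸ × 4.531×10¹² / 1.363.

q ≈ 1.89×10⁵ W/m²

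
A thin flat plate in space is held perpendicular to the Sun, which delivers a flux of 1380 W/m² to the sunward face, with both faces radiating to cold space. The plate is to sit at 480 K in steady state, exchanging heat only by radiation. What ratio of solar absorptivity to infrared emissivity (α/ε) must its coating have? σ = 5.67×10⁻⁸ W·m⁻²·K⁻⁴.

Balance: αS·A = εσ·2A·T⁴ ⇒ α/ε = 2σT⁴/S.
α/ε = 2·5.67×10⁻⁸·(480)⁴/1380 = 2·5.67×10⁻⁸·5.308×10¹⁰/1380.

α/ε ≈ 4.36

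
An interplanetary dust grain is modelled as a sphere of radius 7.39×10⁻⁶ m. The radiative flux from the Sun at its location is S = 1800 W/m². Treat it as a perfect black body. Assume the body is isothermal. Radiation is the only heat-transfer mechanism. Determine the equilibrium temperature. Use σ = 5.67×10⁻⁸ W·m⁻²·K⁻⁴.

T ≈ 298 K

At equilibrium, absorbed power = emitted power.
Absorbing cross-section = πr² = 1.716×10⁻¹⁰ m²; emitting surface = 4πr² = 6.863×10⁻¹⁰ m² (ratio 4).
S·A_cross = εσ·A_surf·T⁴  ⇒  T⁴ = S/(4σ).
T⁴ = 1.00·1800/(4·5.67×10⁻⁸) = 7.937×10⁹ K⁴.
T = (7.937×10⁹)^(1/4).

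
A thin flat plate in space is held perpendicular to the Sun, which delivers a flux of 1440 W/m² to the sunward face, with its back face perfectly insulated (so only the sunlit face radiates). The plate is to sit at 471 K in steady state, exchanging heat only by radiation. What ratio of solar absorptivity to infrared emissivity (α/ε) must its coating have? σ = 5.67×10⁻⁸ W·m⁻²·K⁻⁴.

α/ε ≈ 1.94

Balance: αS·A = εσ·1A·T⁴ ⇒ α/ε = σT⁴/S.
α/ε = 5.67×10⁻⁸·(471)⁴/1440 = 5.67×10⁻⁸·4.921×10¹⁰/1440.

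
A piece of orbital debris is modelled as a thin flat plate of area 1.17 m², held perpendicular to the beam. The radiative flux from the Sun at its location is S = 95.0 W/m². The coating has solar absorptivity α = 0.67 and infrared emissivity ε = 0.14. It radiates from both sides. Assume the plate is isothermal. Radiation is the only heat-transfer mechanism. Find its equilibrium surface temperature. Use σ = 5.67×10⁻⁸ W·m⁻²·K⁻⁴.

At equilibrium, absorbed power = emitted power.
Absorbing cross-section = A = 1.170 m²; emitting surface = 2A = 2.340 m² (ratio 2).
αS·A_cross = εσ·A_surf·T⁴  ⇒  T⁴ = αS/(ε·2σ).
T⁴ = 0.670·95.0/(0.14·2·5.67×10⁻⁸) = 4.009×10⁹ K⁴.
T = (4.009×10⁹)^(1/4).

T ≈ 252 K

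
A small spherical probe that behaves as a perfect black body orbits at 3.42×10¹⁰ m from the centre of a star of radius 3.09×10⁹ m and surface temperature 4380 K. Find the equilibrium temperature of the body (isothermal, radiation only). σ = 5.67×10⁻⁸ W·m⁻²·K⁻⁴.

T ≈ 931 K

The star's surface emits σT_*⁴; at distance d the flux is S = σT_*⁴(R_*/d)².
S = 5.67×10⁻⁸·(4380)⁴·(3.09×10⁹/3.42×10¹⁰)² = 1.704×10⁵ W/m².
For an isothermal sphere T⁴ = (1−a)S/(4σ) = 7.511×10¹¹ K⁴.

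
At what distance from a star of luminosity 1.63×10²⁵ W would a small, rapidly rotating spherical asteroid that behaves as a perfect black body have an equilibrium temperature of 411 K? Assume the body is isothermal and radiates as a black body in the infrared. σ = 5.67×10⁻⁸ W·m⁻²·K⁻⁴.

For an isothermal black-emitting sphere, (1−a)S·πr² = σ·4πr²·T⁴ ⇒ S = 4σT⁴/(1−a).
S = 4·5.67×10⁻⁸·(411)⁴/1.00 = 6472 W/m².
Flux falls as S = L/(4πd²), so d = √(L/(4πS)) = √(1.63×10²⁵/(4π·6472)).

d ≈ 1.42×10¹⁰ m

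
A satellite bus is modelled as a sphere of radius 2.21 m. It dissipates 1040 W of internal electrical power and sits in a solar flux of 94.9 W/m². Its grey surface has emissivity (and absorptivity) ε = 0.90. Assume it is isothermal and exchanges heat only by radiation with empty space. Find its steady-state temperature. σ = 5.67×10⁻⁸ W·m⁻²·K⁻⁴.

T ≈ 166 K

At steady state, absorbed solar power + internal power = radiated power.
Absorbed: α·S·A_cross = 0.90·94.9·15.34 = 1311 W (cross-section πr²).
Total input = 1311 + 1040 = 2351 W.
Radiated: εσ·A_surf·T⁴ with A_surf = 4πr² = 61.38 m².
T⁴ = 2351/(0.90·5.67×10⁻⁸·61.38) = 7.505×10⁸ K⁴.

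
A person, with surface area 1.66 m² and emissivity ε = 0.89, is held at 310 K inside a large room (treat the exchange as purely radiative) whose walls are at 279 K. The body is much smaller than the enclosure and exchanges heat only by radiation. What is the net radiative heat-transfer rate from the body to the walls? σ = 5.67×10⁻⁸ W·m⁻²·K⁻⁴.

For a small grey body in a large enclosure: P_net = εσA(T_body⁴ − T_wall⁴).
A = 1.66 m²; T_body⁴ − T_wall⁴ = 9.235×10⁹ − 6.059×10⁹ = 3.176×10⁹ K⁴.
|P_net| = 0.89·5.67×10⁻⁸·1.660·3.176×10⁹.

P_net ≈ 266 W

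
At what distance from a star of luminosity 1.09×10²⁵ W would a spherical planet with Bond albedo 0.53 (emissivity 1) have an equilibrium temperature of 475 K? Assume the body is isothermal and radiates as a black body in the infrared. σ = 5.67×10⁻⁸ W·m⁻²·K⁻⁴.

d ≈ 5.94×10⁹ m

For an isothermal black-emitting sphere, (1−a)S·πr² = σ·4πr²·T⁴ ⇒ S = 4σT⁴/(1−a).
S = 4·5.67×10⁻⁸·(475)⁴/0.470 = 24570 W/m².
Flux falls as S = L/(4πd²), so d = √(L/(4πS)) = √(1.09×10²⁵/(4π·24570)).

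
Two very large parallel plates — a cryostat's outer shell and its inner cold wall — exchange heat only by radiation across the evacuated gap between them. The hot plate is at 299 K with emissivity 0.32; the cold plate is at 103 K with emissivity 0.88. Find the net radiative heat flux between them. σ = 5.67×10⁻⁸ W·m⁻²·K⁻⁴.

For two infinite grey parallel plates, q = σ(T₁⁴ − T₂⁴)/(1/ε₁ + 1/ε₂ − 1).
T₁⁴ − T₂⁴ = 7.993×10⁹ − 1.126×10⁸ = 7.880×10⁹ K⁴.
1/ε₁ + 1/ε₂ − 1 = 3.125 + 1.136 − 1 = 3.261.
q = 5.67×10⁻⁸ × 7.880×10⁹ / 3.261.

q ≈ 137 W/m²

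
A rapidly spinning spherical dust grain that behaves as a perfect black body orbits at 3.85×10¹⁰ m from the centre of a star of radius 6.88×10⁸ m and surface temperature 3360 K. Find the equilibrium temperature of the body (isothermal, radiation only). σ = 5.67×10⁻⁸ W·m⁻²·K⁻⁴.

T ≈ 318 K

The star's surface emits σT_*⁴; at distance d the flux is S = σT_*⁴(R_*/d)².
S = 5.67×10⁻⁸·(3360)⁴·(6.88×10⁸/3.85×10¹⁰)² = 2308 W/m².
For an isothermal sphere T⁴ = (1−a)S/(4σ) = 1.018×10¹⁰ K⁴.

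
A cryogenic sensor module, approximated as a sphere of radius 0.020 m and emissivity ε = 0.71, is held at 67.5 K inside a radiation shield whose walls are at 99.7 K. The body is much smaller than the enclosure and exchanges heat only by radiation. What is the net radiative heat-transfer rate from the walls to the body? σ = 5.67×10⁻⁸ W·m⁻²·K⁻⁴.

For a small grey body in a large enclosure: P_net = εσA(T_body⁴ − T_wall⁴).
A = 4πr² = 0.005027 m²; T_body⁴ − T_wall⁴ = 2.076×10⁷ − 9.881×10⁷ = -7.805×10⁷ K⁴.
|P_net| = 0.71·5.67×10⁻⁸·0.005027·7.805×10⁷.

P_net ≈ 0.0158 W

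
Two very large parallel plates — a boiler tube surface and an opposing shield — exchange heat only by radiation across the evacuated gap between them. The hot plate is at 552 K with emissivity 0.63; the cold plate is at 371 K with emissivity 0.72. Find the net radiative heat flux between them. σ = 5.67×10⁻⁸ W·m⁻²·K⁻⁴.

q ≈ 2120 W/m²

For two infinite grey parallel plates, q = σ(T₁⁴ − T₂⁴)/(1/ε₁ + 1/ε₂ − 1).
T₁⁴ − T₂⁴ = 9.284×10¹⁰ − 1.895×10¹⁰ = 7.390×10¹⁰ K⁴.
1/ε₁ + 1/ε₂ − 1 = 1.587 + 1.389 − 1 = 1.976.
q = 5.67×10⁻⁸ × 7.390×10¹⁰ / 1.976.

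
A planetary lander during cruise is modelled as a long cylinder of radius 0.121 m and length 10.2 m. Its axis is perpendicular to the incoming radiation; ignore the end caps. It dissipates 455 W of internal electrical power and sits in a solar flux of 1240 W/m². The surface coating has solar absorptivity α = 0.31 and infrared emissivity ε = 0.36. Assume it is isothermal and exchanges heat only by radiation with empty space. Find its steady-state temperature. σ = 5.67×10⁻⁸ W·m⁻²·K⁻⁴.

T ≈ 307 K

At steady state, absorbed solar power + internal power = radiated power.
Absorbed: α·S·A_cross = 0.31·1240·2.468 = 948.9 W (cross-section 2rL).
Total input = 948.9 + 455 = 1404 W.
Radiated: εσ·A_surf·T⁴ with A_surf = 2πrL = 7.755 m².
T⁴ = 1404/(0.36·5.67×10⁻⁸·7.755) = 8.869×10⁹ K⁴.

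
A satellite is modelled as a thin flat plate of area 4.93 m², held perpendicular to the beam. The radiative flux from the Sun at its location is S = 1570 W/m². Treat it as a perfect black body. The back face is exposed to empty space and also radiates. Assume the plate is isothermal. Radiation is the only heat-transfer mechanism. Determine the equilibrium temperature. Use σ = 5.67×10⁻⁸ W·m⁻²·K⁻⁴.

At equilibrium, absorbed power = emitted power.
Absorbing cross-section = A = 4.930 m²; emitting surface = 2A = 9.860 m² (ratio 2).
S·A_cross = εσ·A_surf·T⁴  ⇒  T⁴ = S/(2σ).
T⁴ = 1.00·1570/(2·5.67×10⁻⁸) = 1.384×10¹⁰ K⁴.
T = (1.384×10¹⁰)^(1/4).

T ≈ 343 K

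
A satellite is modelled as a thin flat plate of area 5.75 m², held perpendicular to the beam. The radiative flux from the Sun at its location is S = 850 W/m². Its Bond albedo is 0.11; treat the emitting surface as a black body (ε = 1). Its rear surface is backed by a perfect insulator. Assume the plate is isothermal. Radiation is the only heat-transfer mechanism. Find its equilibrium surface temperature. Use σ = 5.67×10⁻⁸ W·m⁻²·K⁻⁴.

T ≈ 340 K

At equilibrium, absorbed power = emitted power.
Absorbing cross-section = A = 5.750 m²; emitting surface = A = 5.750 m² (ratio 1).
(1−a)S·A_cross = εσ·A_surf·T⁴  ⇒  T⁴ = (1−a)S/(1σ).
T⁴ = 0.890·850/(1·5.67×10⁻⁸) = 1.334×10¹⁰ K⁴.
T = (1.334×10¹⁰)^(1/4).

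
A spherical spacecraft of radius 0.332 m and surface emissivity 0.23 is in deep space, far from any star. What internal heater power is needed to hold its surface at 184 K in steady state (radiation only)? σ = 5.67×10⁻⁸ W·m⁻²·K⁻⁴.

P ≈ 20.7 W

P = εσ·4πr²·T⁴.
4πr² = 1.385 m²; T⁴ = 1.146×10⁹ K⁴.
P = 0.23·5.67×10⁻⁸·1.385·1.146×10⁹.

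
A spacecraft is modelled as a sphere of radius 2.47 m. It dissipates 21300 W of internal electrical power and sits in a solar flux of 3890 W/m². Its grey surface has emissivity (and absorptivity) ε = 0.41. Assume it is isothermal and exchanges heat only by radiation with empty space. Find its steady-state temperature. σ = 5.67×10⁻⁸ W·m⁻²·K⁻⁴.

T ≈ 413 K

At steady state, absorbed solar power + internal power = radiated power.
Absorbed: α·S·A_cross = 0.41·3890·19.17 = 30570 W (cross-section πr²).
Total input = 30570 + 21300 = 51870 W.
Radiated: εσ·A_surf·T⁴ with A_surf = 4πr² = 76.67 m².
T⁴ = 51870/(0.41·5.67×10⁻⁸·76.67) = 2.910×10¹⁰ K⁴.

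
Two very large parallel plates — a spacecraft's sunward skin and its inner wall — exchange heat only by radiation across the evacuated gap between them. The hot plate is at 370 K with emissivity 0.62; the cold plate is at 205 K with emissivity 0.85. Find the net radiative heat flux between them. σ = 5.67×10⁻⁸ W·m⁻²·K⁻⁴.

For two infinite grey parallel plates, q = σ(T₁⁴ − T₂⁴)/(1/ε₁ + 1/ε₂ − 1).
T₁⁴ − T₂⁴ = 1.874×10¹⁰ − 1.766×10⁹ = 1.698×10¹⁰ K⁴.
1/ε₁ + 1/ε₂ − 1 = 1.613 + 1.176 − 1 = 1.789.
q = 5.67×10⁻⁸ × 1.698×10¹⁰ / 1.789.

q ≈ 538 W/m²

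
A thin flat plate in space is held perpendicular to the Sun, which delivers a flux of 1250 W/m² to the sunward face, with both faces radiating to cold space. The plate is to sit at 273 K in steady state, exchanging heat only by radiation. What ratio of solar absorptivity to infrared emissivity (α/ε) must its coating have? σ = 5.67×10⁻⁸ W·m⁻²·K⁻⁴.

Balance: αS·A = εσ·2A·T⁴ ⇒ α/ε = 2σT⁴/S.
α/ε = 2·5.67×10⁻⁸·(273)⁴/1250 = 2·5.67×10⁻⁸·5.555×10⁹/1250.

α/ε ≈ 0.504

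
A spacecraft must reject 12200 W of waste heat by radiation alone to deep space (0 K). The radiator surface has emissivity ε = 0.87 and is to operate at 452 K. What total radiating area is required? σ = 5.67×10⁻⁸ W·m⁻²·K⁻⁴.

P = εσA T⁴ ⇒ A = P/(εσT⁴).
T⁴ = 4.174×10¹⁰ K⁴.
A = 12200/(0.87 × 5.67×10⁻⁸ × 4.174×10¹⁰).

A ≈ 5.93 m²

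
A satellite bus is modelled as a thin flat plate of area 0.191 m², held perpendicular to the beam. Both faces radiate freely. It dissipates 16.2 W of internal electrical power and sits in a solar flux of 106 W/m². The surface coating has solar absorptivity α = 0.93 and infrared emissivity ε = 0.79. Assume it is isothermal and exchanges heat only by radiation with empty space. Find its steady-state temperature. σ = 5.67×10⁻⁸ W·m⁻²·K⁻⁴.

T ≈ 213 K

At steady state, absorbed solar power + internal power = radiated power.
Absorbed: α·S·A_cross = 0.93·106·0.1910 = 18.83 W (cross-section A).
Total input = 18.83 + 16.2 = 35.03 W.
Radiated: εσ·A_surf·T⁴ with A_surf = 2A = 0.3820 m².
T⁴ = 35.03/(0.79·5.67×10⁻⁸·0.3820) = 2.047×10⁹ K⁴.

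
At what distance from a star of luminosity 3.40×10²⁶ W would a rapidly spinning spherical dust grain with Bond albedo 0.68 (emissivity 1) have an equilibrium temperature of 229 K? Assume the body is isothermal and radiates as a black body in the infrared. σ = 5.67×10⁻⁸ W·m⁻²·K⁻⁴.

For an isothermal black-emitting sphere, (1−a)S·πr² = σ·4πr²·T⁴ ⇒ S = 4σT⁴/(1−a).
S = 4·5.67×10⁻⁸·(229)⁴/0.320 = 1949 W/m².
Flux falls as S = L/(4πd²), so d = √(L/(4πS)) = √(3.40×10²⁶/(4π·1949)).

d ≈ 1.18×10¹¹ m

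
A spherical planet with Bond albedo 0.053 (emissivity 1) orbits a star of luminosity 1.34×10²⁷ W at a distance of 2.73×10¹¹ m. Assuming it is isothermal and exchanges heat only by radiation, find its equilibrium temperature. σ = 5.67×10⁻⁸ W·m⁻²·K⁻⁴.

First find the stellar flux at distance d: S = L/(4πd²) = 1.34×10²⁷/(4π·(2.73×10¹¹)²) = 1431 W/m².
For an isothermal sphere, absorbed (1−a)S·πr² = emitted σ·4πr²·T⁴, so T⁴ = (1−a)S/(4σ).
T⁴ = 0.947·1431/(4·5.67×10⁻⁸) = 5.974×10⁹ K⁴.

T ≈ 278 K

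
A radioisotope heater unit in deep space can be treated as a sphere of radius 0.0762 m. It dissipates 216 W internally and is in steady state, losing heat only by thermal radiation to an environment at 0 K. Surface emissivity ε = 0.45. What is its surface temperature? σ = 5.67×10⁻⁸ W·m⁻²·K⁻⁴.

Steady state: internal power = radiated power, P = εσA T⁴.
Radiating area A = 4πr² = 0.07297 m².
T⁴ = P/(εσA) = 216/(0.45·5.67×10⁻⁸·0.07297) = 1.160×10¹¹ K⁴.
T = (1.160×10¹¹)^(1/4).

T ≈ 584 K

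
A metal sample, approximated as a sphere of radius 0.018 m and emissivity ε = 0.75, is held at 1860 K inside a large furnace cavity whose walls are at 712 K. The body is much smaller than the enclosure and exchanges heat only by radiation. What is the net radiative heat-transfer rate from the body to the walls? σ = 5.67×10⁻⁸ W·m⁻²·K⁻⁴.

P_net ≈ 2030 W

For a small grey body in a large enclosure: P_net = εσA(T_body⁴ − T_wall⁴).
A = 4πr² = 0.004072 m²; T_body⁴ − T_wall⁴ = 1.197×10¹³ − 2.570×10¹¹ = 1.171×10¹³ K⁴.
|P_net| = 0.75·5.67×10⁻⁸·0.004072·1.171×10¹³.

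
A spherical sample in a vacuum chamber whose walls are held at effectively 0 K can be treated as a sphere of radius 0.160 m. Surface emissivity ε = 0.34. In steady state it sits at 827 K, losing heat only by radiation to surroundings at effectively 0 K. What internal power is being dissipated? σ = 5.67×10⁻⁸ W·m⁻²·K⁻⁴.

P ≈ 2900 W

Steady state: P = εσA T⁴.
A = 4πr² = 0.3217 m²; T⁴ = (827)⁴ = 4.678×10¹¹ K⁴.
P = 0.34 × 5.67×10⁻⁸ × 0.3217 × 4.678×10¹¹.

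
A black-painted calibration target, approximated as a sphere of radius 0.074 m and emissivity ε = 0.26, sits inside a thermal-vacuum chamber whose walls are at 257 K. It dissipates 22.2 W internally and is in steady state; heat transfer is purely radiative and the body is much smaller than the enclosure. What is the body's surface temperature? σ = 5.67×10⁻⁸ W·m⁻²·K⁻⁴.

For a small grey body in a large enclosure, net radiated power = εσA(T⁴ − T_w⁴).
Steady state: P = εσA(T⁴ − T_w⁴) with A = 4πr² = 0.06881 m².
T⁴ = P/(εσA) + T_w⁴ = 22.2/(0.26·5.67×10⁻⁸·0.06881) + (257)⁴
    = 2.188×10¹⁰ + 4.362×10⁹ = 2.625×10¹⁰ K⁴.

T ≈ 403 K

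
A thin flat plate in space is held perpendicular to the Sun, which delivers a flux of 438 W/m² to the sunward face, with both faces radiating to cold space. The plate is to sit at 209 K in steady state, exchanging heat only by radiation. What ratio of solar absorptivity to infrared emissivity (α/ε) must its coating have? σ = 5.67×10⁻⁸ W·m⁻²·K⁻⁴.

α/ε ≈ 0.494

Balance: αS·A = εσ·2A·T⁴ ⇒ α/ε = 2σT⁴/S.
α/ε = 2·5.67×10⁻⁸·(209)⁴/438 = 2·5.67×10⁻⁸·1.908×10⁹/438.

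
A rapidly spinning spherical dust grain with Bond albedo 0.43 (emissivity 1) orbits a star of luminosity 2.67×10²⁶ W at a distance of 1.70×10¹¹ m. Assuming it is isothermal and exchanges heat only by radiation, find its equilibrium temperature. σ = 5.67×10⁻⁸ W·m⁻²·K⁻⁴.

T ≈ 207 K

First find the stellar flux at distance d: S = L/(4πd²) = 2.67×10²⁶/(4π·(1.70×10¹¹)²) = 735.2 W/m².
For an isothermal sphere, absorbed (1−a)S·πr² = emitted σ·4πr²·T⁴, so T⁴ = (1−a)S/(4σ).
T⁴ = 0.570·735.2/(4·5.67×10⁻⁸) = 1.848×10⁹ K⁴.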